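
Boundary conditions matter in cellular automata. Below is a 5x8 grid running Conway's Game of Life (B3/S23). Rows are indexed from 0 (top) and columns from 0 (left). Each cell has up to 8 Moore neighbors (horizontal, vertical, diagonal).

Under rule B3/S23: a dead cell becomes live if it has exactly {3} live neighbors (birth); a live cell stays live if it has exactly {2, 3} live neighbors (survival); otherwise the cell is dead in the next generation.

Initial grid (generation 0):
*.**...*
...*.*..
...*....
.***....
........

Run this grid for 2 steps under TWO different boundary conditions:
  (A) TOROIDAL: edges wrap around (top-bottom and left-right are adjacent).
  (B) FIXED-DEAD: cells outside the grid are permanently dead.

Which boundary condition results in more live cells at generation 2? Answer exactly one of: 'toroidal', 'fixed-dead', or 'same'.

Answer: same

Derivation:
Under TOROIDAL boundary, generation 2:
..***...
........
...**...
..**....
.*..*...
Population = 9

Under FIXED-DEAD boundary, generation 2:
..***...
........
...**...
..**....
..**....
Population = 9

Comparison: toroidal=9, fixed-dead=9 -> same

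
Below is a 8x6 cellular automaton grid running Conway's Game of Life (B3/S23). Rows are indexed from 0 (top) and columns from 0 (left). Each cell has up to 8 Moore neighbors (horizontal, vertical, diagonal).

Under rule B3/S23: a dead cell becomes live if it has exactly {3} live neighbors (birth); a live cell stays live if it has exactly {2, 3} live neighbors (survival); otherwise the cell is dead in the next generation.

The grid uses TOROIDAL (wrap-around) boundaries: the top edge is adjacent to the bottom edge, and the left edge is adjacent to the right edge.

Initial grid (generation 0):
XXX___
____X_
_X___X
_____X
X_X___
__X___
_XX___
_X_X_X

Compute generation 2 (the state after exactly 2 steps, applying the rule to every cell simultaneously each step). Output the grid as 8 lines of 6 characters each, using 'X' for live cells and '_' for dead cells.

Answer: XX___X
__X___
_X__X_
_X__XX
XX____
X__X__
_X_XX_
______

Derivation:
Simulating step by step:
Generation 0 (given above): 15 live cells
Generation 1: 20 live cells
XXXXXX
__X__X
X___XX
_X___X
_X____
__XX__
XX_X__
___X__
Generation 2: 16 live cells
(generation 2 grid is the final answer)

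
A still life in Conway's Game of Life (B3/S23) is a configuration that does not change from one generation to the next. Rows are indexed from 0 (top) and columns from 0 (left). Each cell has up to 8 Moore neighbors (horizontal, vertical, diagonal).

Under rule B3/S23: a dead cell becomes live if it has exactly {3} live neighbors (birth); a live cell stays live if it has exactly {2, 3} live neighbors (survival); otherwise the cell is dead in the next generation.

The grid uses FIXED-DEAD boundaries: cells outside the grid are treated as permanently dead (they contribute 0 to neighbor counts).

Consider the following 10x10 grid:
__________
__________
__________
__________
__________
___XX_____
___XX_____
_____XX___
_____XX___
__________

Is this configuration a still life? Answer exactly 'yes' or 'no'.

Compute generation 1 and compare to generation 0 (given above):
Generation 1:
__________
__________
__________
__________
__________
___XX_____
___X______
______X___
_____XX___
__________
Cell (6,4) differs: gen0=1 vs gen1=0 -> NOT a still life.

Answer: no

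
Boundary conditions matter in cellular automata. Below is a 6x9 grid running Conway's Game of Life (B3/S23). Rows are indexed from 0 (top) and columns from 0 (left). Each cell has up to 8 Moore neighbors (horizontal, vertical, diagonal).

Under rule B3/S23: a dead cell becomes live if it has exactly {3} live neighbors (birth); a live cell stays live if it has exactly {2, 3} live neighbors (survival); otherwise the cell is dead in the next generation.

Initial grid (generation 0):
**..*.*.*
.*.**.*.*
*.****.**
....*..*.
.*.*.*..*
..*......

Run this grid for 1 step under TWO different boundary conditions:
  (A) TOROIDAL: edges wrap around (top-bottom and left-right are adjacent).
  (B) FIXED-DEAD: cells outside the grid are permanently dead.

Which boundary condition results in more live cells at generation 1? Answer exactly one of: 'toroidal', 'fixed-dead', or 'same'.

Under TOROIDAL boundary, generation 1:
.*..*...*
......*..
***......
.*.....*.
..***....
..****.**
Population = 18

Under FIXED-DEAD boundary, generation 1:
*****....
......*.*
.**.....*
.*.....*.
..***....
..*......
Population = 16

Comparison: toroidal=18, fixed-dead=16 -> toroidal

Answer: toroidal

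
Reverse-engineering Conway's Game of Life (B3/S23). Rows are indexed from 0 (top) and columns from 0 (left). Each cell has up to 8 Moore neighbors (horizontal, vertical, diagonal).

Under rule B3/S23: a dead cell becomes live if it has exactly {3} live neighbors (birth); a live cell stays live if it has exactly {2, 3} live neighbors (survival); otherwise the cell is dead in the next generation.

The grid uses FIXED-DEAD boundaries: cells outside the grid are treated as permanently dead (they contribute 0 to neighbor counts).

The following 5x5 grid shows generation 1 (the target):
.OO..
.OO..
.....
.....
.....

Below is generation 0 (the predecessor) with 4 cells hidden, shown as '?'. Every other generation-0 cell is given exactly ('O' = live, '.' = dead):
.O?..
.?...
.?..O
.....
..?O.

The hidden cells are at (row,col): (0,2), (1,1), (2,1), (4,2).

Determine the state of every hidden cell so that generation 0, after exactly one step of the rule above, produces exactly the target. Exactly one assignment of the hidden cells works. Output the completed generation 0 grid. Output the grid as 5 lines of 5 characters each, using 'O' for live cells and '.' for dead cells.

Hidden generation-0 cells (in order): (0,2), (1,1), (2,1), (4,2).
A hidden cell only influences target cells in its own 3x3 neighborhood. Try each of the 2^4 = 16 assignments, step the completed generation 0 forward once under B3/S23, and compare with the target:
  (0,2)=. (1,1)=. (2,1)=. (4,2)=. -> step gives (0,1)='.' but target has 'O' -> reject
  (0,2)=. (1,1)=. (2,1)=. (4,2)=O -> step gives (0,1)='.' but target has 'O' -> reject
  (0,2)=. (1,1)=. (2,1)=O (4,2)=. -> step gives (0,1)='.' but target has 'O' -> reject
  (0,2)=. (1,1)=. (2,1)=O (4,2)=O -> step gives (0,1)='.' but target has 'O' -> reject
  (0,2)=. (1,1)=O (2,1)=. (4,2)=. -> step gives (0,1)='.' but target has 'O' -> reject
  (0,2)=. (1,1)=O (2,1)=. (4,2)=O -> step gives (0,1)='.' but target has 'O' -> reject
  (0,2)=. (1,1)=O (2,1)=O (4,2)=. -> step gives (0,1)='.' but target has 'O' -> reject
  (0,2)=. (1,1)=O (2,1)=O (4,2)=O -> step gives (0,1)='.' but target has 'O' -> reject
  (0,2)=O (1,1)=. (2,1)=. (4,2)=. -> step gives (0,1)='.' but target has 'O' -> reject
  (0,2)=O (1,1)=. (2,1)=. (4,2)=O -> step gives (0,1)='.' but target has 'O' -> reject
  (0,2)=O (1,1)=. (2,1)=O (4,2)=. -> step gives (0,1)='.' but target has 'O' -> reject
  (0,2)=O (1,1)=. (2,1)=O (4,2)=O -> step gives (0,1)='.' but target has 'O' -> reject
  (0,2)=O (1,1)=O (2,1)=. (4,2)=. -> step reproduces the target at every cell -> ACCEPT
  (0,2)=O (1,1)=O (2,1)=. (4,2)=O -> step gives (3,3)='O' but target has '.' -> reject
  (0,2)=O (1,1)=O (2,1)=O (4,2)=. -> step gives (1,0)='O' but target has '.' -> reject
  (0,2)=O (1,1)=O (2,1)=O (4,2)=O -> step gives (1,0)='O' but target has '.' -> reject
Unique solution: (0,2)=live, (1,1)=live, (2,1)=dead, (4,2)=dead.
Check: live-neighbor counts of every cell in the completed generation 0:
22210
22321
11110
00122
00101
Applying B3/S23 to generation 0 with these counts gives:
.OO..
.OO..
.....
.....
.....
which matches the target exactly.

Answer: .OO..
.O...
....O
.....
...O.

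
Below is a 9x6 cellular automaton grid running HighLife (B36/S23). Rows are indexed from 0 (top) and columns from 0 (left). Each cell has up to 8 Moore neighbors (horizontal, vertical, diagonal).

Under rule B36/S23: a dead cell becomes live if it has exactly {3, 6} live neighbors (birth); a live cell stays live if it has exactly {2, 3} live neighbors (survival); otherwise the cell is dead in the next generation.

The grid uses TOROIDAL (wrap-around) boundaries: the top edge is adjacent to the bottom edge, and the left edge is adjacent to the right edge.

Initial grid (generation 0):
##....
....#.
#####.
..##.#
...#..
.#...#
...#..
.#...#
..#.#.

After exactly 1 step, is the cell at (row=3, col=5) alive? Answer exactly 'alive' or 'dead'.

Answer: alive

Derivation:
Simulating step by step:
Generation 0 (given above): 19 live cells
Generation 1: 19 live cells
.#.#.#
....#.
##....
#....#
#..#..
..#.#.
..#.#.
..###.
..#..#

Cell (3,5) at generation 1: 1 -> alive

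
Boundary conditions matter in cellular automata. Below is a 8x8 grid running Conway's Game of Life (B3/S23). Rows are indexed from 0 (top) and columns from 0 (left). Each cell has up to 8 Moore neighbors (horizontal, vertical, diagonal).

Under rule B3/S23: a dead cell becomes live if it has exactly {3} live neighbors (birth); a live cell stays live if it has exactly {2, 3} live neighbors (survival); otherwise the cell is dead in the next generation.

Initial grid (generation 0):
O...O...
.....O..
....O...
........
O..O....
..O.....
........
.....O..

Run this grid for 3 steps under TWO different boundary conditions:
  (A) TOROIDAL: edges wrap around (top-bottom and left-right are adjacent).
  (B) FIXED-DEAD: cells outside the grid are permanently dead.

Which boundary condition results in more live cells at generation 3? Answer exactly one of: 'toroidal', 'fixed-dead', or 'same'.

Under TOROIDAL boundary, generation 3:
....OO..
....OO..
........
........
........
........
........
........
Population = 4

Under FIXED-DEAD boundary, generation 3:
........
........
........
........
........
........
........
........
Population = 0

Comparison: toroidal=4, fixed-dead=0 -> toroidal

Answer: toroidal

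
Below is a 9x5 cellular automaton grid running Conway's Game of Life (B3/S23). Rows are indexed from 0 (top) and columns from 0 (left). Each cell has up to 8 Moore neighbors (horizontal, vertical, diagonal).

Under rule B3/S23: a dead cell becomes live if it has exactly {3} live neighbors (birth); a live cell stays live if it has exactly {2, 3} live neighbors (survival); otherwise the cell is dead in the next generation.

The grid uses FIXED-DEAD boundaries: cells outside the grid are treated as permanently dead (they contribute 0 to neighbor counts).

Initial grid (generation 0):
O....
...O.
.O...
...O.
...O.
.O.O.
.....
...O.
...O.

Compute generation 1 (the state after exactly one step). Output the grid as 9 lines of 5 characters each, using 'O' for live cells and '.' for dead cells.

Answer: .....
.....
..O..
..O..
...OO
..O..
..O..
.....
.....

Derivation:
Simulating step by step:
Generation 0 (given above): 9 live cells
Generation 1: 6 live cells
(generation 1 grid is the final answer)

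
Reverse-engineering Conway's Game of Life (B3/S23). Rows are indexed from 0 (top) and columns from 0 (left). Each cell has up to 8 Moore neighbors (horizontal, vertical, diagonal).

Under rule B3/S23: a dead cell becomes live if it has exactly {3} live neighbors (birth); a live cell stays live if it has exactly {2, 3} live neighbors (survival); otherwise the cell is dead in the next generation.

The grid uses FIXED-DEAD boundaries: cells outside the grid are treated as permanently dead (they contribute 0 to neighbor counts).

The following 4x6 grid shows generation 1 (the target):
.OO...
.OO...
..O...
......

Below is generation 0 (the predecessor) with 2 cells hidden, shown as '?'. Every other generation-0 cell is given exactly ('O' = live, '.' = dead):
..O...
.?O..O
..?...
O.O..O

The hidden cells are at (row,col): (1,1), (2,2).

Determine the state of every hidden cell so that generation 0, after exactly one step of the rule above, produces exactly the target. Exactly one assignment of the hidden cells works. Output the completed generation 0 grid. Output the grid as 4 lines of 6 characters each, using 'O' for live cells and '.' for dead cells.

Hidden generation-0 cells (in order): (1,1), (2,2).
A hidden cell only influences target cells in its own 3x3 neighborhood. Try each of the 2^2 = 4 assignments, step the completed generation 0 forward once under B3/S23, and compare with the target:
  (1,1)=. (2,2)=. -> step gives (0,1)='.' but target has 'O' -> reject
  (1,1)=. (2,2)=O -> step gives (0,1)='.' but target has 'O' -> reject
  (1,1)=O (2,2)=. -> step reproduces the target at every cell -> ACCEPT
  (1,1)=O (2,2)=O -> step gives (1,3)='O' but target has '.' -> reject
Unique solution: (1,1)=live, (2,2)=dead.
Check: live-neighbor counts of every cell in the completed generation 0:
132211
122210
243222
020110
Applying B3/S23 to generation 0 with these counts gives:
.OO...
.OO...
..O...
......
which matches the target exactly.

Answer: ..O...
.OO..O
......
O.O..O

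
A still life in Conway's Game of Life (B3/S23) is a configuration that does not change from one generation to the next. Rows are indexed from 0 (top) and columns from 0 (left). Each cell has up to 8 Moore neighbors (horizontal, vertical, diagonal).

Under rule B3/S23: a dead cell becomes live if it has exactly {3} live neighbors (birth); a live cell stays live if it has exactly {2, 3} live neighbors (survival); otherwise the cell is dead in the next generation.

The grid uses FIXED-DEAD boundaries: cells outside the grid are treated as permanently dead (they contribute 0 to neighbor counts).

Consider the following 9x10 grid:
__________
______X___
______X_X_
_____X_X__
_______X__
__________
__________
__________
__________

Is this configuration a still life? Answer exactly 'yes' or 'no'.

Answer: no

Derivation:
Compute generation 1 and compare to generation 0 (given above):
Generation 1:
__________
_______X__
_____XX___
_______XX_
______X___
__________
__________
__________
__________
Cell (1,6) differs: gen0=1 vs gen1=0 -> NOT a still life.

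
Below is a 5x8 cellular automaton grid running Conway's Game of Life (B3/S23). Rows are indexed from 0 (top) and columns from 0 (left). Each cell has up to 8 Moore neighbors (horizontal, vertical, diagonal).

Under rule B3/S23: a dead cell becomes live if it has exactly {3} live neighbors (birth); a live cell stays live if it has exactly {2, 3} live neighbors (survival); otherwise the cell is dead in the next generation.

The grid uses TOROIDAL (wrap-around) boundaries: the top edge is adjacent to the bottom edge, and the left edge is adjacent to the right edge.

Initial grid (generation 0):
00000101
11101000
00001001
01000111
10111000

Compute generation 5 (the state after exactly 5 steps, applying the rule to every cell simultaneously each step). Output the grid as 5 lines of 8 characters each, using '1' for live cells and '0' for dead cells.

Simulating step by step:
Generation 0 (given above): 16 live cells
Generation 1: 23 live cells
00000101
11011111
00111001
01100111
11111000
Generation 2: 6 live cells
00000000
01000000
00000000
00000111
00011000
Generation 3: 7 live cells
00000000
00000000
00000010
00001110
00001110
Generation 4: 6 live cells
00000100
00000000
00000010
00001001
00001010
Generation 5: 5 live cells
(generation 5 grid is the final answer)

Answer: 00000100
00000000
00000000
00000011
00001010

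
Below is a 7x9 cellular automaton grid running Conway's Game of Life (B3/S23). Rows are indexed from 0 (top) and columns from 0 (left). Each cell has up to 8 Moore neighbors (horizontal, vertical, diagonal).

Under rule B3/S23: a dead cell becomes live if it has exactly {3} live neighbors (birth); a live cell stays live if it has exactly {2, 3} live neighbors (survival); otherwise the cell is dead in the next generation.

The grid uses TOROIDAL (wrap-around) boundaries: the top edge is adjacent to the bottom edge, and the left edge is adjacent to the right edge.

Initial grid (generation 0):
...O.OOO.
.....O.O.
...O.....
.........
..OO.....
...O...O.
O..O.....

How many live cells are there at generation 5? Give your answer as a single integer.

Answer: 10

Derivation:
Simulating step by step:
Generation 0 (given above): 13 live cells
Generation 1: 15 live cells
.....O.OO
.....O.O.
.........
..OO.....
..OO.....
...OO....
..OO...OO
Generation 2: 11 live cells
....O....
.......OO
.........
..OO.....
.........
....O....
..OO..OOO
Generation 3: 9 live cells
...O..O..
.........
.........
.........
...O.....
...O...O.
...OOO.O.
Generation 4: 10 live cells
...O.OO..
.........
.........
.........
.........
..OO..O..
..OO.O.O.
Generation 5: 10 live cells
..OO.OO..
.........
.........
.........
.........
..OOO.O..
.....O.O.
Population at generation 5: 10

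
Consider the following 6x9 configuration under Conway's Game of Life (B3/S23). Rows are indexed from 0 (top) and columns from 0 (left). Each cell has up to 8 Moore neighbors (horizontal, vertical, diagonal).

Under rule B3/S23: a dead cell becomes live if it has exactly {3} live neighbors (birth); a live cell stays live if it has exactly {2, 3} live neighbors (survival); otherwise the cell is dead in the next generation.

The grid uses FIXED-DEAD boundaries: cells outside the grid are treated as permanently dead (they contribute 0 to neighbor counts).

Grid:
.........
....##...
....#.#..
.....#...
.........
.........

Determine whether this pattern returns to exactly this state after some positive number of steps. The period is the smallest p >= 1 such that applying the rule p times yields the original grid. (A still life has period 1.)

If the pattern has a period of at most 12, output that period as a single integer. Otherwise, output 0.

Answer: 1

Derivation:
Simulating and comparing each generation to the original:
Gen 0 (original, given above): 5 live cells
Gen 1: 5 live cells, MATCHES original -> period = 1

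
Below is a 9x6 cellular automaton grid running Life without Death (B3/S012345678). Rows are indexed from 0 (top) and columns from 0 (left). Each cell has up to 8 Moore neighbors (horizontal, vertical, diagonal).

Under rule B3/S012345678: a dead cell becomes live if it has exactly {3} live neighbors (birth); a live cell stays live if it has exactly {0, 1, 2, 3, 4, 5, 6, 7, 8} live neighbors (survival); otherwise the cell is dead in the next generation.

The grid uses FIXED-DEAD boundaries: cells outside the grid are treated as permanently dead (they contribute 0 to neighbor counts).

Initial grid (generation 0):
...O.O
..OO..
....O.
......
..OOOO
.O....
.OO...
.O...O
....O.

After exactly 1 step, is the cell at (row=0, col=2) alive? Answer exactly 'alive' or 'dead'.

Answer: alive

Derivation:
Simulating step by step:
Generation 0 (given above): 15 live cells
Generation 1: 22 live cells
..OOOO
..OO..
...OO.
.....O
..OOOO
.O..O.
OOO...
.OO..O
....O.

Cell (0,2) at generation 1: 1 -> alive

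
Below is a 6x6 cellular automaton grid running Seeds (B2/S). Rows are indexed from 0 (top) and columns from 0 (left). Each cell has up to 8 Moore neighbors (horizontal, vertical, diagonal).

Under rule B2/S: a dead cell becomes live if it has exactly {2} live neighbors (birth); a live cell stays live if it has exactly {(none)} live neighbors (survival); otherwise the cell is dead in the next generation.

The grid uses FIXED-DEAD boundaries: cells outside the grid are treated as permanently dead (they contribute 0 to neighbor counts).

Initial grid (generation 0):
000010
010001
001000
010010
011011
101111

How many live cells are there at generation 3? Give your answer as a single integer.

Answer: 9

Derivation:
Simulating step by step:
Generation 0 (given above): 15 live cells
Generation 1: 9 live cells
000001
001110
100111
100000
000000
000000
Generation 2: 5 live cells
001000
010000
000000
010101
000000
000000
Generation 3: 9 live cells
010000
001000
110010
001010
001010
000000
Population at generation 3: 9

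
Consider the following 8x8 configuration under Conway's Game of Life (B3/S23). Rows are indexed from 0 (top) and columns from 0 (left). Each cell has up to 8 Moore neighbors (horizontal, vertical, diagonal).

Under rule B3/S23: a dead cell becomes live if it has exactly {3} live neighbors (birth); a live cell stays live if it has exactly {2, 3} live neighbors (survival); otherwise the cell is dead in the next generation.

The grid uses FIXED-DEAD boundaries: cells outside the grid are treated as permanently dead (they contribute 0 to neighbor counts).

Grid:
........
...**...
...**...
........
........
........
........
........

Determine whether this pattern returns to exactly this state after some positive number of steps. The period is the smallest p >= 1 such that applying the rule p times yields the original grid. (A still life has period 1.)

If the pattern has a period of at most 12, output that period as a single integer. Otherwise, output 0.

Simulating and comparing each generation to the original:
Gen 0 (original, given above): 4 live cells
Gen 1: 4 live cells, MATCHES original -> period = 1

Answer: 1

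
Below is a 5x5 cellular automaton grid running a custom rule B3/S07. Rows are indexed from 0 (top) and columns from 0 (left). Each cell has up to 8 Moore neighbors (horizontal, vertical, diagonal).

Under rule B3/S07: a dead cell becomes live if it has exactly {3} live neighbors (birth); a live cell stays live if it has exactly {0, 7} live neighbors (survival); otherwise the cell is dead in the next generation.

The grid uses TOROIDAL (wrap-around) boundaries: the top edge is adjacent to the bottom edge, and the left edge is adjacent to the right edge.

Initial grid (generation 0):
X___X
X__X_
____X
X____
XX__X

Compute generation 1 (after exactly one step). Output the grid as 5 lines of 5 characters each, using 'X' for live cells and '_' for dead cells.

Simulating step by step:
Generation 0 (given above): 9 live cells
Generation 1: 3 live cells
(generation 1 grid is the final answer)

Answer: ___X_
_____
X____
_X___
_____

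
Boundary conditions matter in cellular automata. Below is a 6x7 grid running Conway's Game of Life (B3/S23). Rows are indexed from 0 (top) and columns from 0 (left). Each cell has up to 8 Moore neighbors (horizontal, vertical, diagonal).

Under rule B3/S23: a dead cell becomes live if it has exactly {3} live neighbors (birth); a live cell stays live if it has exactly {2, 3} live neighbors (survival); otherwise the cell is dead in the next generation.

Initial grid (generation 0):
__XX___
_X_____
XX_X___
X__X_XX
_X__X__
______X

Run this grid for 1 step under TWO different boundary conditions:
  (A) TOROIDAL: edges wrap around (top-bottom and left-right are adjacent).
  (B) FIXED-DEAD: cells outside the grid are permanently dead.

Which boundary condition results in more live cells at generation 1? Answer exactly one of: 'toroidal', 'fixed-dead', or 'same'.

Under TOROIDAL boundary, generation 1:
__X____
XX_X___
_X__X__
___X_XX
____X__
__XX___
Population = 12

Under FIXED-DEAD boundary, generation 1:
__X____
XX_X___
XX__X__
X__X_X_
____X_X
_______
Population = 12

Comparison: toroidal=12, fixed-dead=12 -> same

Answer: same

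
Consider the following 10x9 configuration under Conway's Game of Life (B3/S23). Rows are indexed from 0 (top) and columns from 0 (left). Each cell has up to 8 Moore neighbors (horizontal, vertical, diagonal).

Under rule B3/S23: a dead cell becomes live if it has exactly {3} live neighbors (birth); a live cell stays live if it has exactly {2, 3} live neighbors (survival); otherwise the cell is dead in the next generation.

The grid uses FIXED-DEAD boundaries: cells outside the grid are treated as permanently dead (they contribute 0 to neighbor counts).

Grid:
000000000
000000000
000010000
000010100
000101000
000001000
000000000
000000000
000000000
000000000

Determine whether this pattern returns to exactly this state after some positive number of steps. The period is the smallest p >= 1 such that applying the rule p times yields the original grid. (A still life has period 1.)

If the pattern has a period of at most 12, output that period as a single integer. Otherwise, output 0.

Simulating and comparing each generation to the original:
Gen 0 (original, given above): 6 live cells
Gen 1: 6 live cells, differs from original
Gen 2: 6 live cells, MATCHES original -> period = 2

Answer: 2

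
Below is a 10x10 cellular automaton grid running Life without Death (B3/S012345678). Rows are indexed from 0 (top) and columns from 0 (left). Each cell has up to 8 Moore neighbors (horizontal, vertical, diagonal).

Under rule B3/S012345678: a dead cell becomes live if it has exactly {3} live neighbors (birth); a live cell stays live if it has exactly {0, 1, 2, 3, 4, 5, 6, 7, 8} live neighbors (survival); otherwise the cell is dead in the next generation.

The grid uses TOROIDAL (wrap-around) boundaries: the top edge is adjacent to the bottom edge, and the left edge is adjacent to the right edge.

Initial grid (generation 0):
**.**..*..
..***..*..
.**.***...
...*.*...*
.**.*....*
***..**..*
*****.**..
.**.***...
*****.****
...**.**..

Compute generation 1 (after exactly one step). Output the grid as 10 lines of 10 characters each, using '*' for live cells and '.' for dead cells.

Answer: **.**..**.
*.***..*..
.**.***...
...*.**..*
.**.*.*.**
***..*****
*****.**.*
.**.***...
*****.****
...**.**..

Derivation:
Simulating step by step:
Generation 0 (given above): 52 live cells
Generation 1: 60 live cells
(generation 1 grid is the final answer)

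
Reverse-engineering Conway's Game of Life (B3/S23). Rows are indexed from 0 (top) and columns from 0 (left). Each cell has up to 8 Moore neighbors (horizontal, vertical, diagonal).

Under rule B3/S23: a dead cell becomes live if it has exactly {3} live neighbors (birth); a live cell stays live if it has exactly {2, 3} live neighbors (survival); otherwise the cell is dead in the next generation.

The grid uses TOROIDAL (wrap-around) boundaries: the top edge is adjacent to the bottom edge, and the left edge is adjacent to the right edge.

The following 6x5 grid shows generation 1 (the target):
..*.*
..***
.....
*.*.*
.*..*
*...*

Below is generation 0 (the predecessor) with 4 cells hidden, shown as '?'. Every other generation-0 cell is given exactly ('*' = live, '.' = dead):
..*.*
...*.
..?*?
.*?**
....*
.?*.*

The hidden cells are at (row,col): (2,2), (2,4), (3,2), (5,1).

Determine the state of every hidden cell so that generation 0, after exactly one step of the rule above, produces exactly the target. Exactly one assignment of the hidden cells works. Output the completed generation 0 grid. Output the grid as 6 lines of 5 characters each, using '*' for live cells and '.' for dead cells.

Answer: ..*.*
...*.
...*.
.****
....*
..*.*

Derivation:
Hidden generation-0 cells (in order): (2,2), (2,4), (3,2), (5,1).
A hidden cell only influences target cells in its own 3x3 neighborhood. Try each of the 2^4 = 16 assignments, step the completed generation 0 forward once under B3/S23, and compare with the target:
  (2,2)=. (2,4)=. (3,2)=. (5,1)=. -> step gives (2,3)='*' but target has '.' -> reject
  (2,2)=. (2,4)=. (3,2)=. (5,1)=* -> step gives (0,0)='*' but target has '.' -> reject
  (2,2)=. (2,4)=. (3,2)=* (5,1)=. -> step reproduces the target at every cell -> ACCEPT
  (2,2)=. (2,4)=. (3,2)=* (5,1)=* -> step gives (0,0)='*' but target has '.' -> reject
  (2,2)=. (2,4)=* (3,2)=. (5,1)=. -> step gives (1,3)='.' but target has '*' -> reject
  (2,2)=. (2,4)=* (3,2)=. (5,1)=* -> step gives (0,0)='*' but target has '.' -> reject
  (2,2)=. (2,4)=* (3,2)=* (5,1)=. -> step gives (1,3)='.' but target has '*' -> reject
  (2,2)=. (2,4)=* (3,2)=* (5,1)=* -> step gives (0,0)='*' but target has '.' -> reject
  (2,2)=* (2,4)=. (3,2)=. (5,1)=. -> step gives (1,2)='.' but target has '*' -> reject
  (2,2)=* (2,4)=. (3,2)=. (5,1)=* -> step gives (0,0)='*' but target has '.' -> reject
  (2,2)=* (2,4)=. (3,2)=* (5,1)=. -> step gives (1,2)='.' but target has '*' -> reject
  (2,2)=* (2,4)=. (3,2)=* (5,1)=* -> step gives (0,0)='*' but target has '.' -> reject
  (2,2)=* (2,4)=* (3,2)=. (5,1)=. -> step gives (1,2)='.' but target has '*' -> reject
  (2,2)=* (2,4)=* (3,2)=. (5,1)=* -> step gives (0,0)='*' but target has '.' -> reject
  (2,2)=* (2,4)=* (3,2)=* (5,1)=. -> step gives (1,2)='.' but target has '*' -> reject
  (2,2)=* (2,4)=* (3,2)=* (5,1)=* -> step gives (0,0)='*' but target has '.' -> reject
Unique solution: (2,2)=dead, (2,4)=dead, (3,2)=live, (5,1)=dead.
Check: live-neighbor counts of every cell in the completed generation 0:
22252
11333
22544
31343
43463
32152
Applying B3/S23 to generation 0 with these counts gives:
..*.*
..***
.....
*.*.*
.*..*
*...*
which matches the target exactly.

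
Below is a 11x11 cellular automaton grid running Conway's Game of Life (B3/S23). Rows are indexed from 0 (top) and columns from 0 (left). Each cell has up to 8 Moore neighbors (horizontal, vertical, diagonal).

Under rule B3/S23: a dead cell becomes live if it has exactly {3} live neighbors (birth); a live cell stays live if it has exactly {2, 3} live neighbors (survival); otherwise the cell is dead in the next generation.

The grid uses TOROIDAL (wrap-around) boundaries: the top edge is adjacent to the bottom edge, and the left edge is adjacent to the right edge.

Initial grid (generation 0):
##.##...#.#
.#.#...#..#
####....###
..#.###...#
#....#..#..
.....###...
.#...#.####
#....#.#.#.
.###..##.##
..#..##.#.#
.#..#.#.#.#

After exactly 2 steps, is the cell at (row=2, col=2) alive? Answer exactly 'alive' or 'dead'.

Answer: dead

Derivation:
Simulating step by step:
Generation 0 (given above): 55 live cells
Generation 1: 40 live cells
.#.###..#.#
.......#...
.....####..
..#.#####..
...........
#...##....#
#...##...##
....##.....
.####......
....#...#.#
.#..#.#.#.#
Generation 2: 31 live cells
..#####.#..
.........#.
....#......
....#...#..
...#...#...
#...##...#.
#..#..#..#.
###.......#
..#........
.#..#..#...
..#.....#.#

Cell (2,2) at generation 2: 0 -> dead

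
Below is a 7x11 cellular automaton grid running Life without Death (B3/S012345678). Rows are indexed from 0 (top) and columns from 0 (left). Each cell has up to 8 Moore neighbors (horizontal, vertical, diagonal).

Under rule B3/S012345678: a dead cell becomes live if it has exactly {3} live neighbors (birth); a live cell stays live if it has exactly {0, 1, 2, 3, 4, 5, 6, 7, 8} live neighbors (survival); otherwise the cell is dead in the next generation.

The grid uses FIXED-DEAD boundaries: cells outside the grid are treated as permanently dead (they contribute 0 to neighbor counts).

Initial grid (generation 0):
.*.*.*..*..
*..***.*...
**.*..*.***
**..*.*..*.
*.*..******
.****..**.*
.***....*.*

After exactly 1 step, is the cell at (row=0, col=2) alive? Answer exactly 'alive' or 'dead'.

Answer: alive

Derivation:
Simulating step by step:
Generation 0 (given above): 41 live cells
Generation 1: 48 live cells
.***.**.*..
*..***.*...
**.*..*.***
**.**.*..*.
*.*..******
******.**.*
.****..**.*

Cell (0,2) at generation 1: 1 -> alive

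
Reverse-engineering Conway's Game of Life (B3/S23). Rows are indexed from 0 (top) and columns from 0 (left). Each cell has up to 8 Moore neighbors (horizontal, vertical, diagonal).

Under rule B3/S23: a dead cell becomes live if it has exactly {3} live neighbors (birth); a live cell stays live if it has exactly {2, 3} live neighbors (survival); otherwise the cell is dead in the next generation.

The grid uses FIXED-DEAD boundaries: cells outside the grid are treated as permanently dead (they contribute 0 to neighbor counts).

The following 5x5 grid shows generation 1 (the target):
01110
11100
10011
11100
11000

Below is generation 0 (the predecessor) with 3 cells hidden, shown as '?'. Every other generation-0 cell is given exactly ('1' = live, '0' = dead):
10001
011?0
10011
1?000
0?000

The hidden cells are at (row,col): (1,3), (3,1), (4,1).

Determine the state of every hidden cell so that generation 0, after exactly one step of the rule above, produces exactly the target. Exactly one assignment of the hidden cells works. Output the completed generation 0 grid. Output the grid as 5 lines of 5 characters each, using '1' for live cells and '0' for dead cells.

Hidden generation-0 cells (in order): (1,3), (3,1), (4,1).
A hidden cell only influences target cells in its own 3x3 neighborhood. Try each of the 2^3 = 8 assignments, step the completed generation 0 forward once under B3/S23, and compare with the target:
  (1,3)=0 (3,1)=0 (4,1)=0 -> step gives (0,2)='0' but target has '1' -> reject
  (1,3)=0 (3,1)=0 (4,1)=1 -> step gives (0,2)='0' but target has '1' -> reject
  (1,3)=0 (3,1)=1 (4,1)=0 -> step gives (0,2)='0' but target has '1' -> reject
  (1,3)=0 (3,1)=1 (4,1)=1 -> step gives (0,2)='0' but target has '1' -> reject
  (1,3)=1 (3,1)=0 (4,1)=0 -> step gives (3,0)='0' but target has '1' -> reject
  (1,3)=1 (3,1)=0 (4,1)=1 -> step gives (3,2)='0' but target has '1' -> reject
  (1,3)=1 (3,1)=1 (4,1)=0 -> step gives (3,2)='0' but target has '1' -> reject
  (1,3)=1 (3,1)=1 (4,1)=1 -> step reproduces the target at every cell -> ACCEPT
Unique solution: (1,3)=live, (3,1)=live, (4,1)=live.
Check: live-neighbor counts of every cell in the completed generation 0:
13331
33344
35532
33322
32200
Applying B3/S23 to generation 0 with these counts gives:
01110
11100
10011
11100
11000
which matches the target exactly.

Answer: 10001
01110
10011
11000
01000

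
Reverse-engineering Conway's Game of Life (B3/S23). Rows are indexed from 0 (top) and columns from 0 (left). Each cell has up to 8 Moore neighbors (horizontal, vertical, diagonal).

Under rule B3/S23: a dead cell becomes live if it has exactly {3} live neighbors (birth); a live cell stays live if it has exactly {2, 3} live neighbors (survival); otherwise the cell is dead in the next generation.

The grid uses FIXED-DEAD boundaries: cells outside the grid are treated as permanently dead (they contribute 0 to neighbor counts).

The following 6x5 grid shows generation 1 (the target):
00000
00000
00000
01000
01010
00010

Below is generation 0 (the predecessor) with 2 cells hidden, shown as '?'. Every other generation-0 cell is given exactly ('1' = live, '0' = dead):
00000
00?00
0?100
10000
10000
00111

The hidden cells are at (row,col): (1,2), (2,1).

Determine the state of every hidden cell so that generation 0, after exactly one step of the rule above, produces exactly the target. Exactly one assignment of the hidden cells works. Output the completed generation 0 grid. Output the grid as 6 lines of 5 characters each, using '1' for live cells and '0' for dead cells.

Hidden generation-0 cells (in order): (1,2), (2,1).
A hidden cell only influences target cells in its own 3x3 neighborhood. Try each of the 2^2 = 4 assignments, step the completed generation 0 forward once under B3/S23, and compare with the target:
  (1,2)=0 (2,1)=0 -> step reproduces the target at every cell -> ACCEPT
  (1,2)=0 (2,1)=1 -> step gives (2,1)='1' but target has '0' -> reject
  (1,2)=1 (2,1)=0 -> step gives (2,1)='1' but target has '0' -> reject
  (1,2)=1 (2,1)=1 -> step gives (1,1)='1' but target has '0' -> reject
Unique solution: (1,2)=dead, (2,1)=dead.
Check: live-neighbor counts of every cell in the completed generation 0:
00000
01110
12010
13110
13232
12121
Applying B3/S23 to generation 0 with these counts gives:
00000
00000
00000
01000
01010
00010
which matches the target exactly.

Answer: 00000
00000
00100
10000
10000
00111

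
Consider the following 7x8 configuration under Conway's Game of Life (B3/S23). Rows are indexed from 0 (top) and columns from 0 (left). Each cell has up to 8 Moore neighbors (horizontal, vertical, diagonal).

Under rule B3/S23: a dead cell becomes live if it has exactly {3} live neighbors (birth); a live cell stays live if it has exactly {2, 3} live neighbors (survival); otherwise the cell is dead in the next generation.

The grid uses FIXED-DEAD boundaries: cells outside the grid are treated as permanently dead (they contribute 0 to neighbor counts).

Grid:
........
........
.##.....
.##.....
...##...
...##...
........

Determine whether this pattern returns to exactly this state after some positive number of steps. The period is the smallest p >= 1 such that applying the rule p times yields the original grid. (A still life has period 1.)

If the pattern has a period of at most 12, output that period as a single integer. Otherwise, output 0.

Simulating and comparing each generation to the original:
Gen 0 (original, given above): 8 live cells
Gen 1: 6 live cells, differs from original
Gen 2: 8 live cells, MATCHES original -> period = 2

Answer: 2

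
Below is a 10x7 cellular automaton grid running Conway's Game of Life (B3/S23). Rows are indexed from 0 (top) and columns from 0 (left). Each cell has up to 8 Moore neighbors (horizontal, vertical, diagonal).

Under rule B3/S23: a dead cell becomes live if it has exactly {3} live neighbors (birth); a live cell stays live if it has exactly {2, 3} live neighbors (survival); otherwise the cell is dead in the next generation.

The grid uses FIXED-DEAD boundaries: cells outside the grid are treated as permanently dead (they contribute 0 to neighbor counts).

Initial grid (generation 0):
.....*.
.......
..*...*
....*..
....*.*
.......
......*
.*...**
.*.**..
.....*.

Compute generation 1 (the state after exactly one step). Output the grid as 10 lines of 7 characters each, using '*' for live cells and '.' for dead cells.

Answer: .......
.......
.......
...*...
.....*.
.....*.
.....**
..*.***
..*.*.*
....*..

Derivation:
Simulating step by step:
Generation 0 (given above): 14 live cells
Generation 1: 13 live cells
(generation 1 grid is the final answer)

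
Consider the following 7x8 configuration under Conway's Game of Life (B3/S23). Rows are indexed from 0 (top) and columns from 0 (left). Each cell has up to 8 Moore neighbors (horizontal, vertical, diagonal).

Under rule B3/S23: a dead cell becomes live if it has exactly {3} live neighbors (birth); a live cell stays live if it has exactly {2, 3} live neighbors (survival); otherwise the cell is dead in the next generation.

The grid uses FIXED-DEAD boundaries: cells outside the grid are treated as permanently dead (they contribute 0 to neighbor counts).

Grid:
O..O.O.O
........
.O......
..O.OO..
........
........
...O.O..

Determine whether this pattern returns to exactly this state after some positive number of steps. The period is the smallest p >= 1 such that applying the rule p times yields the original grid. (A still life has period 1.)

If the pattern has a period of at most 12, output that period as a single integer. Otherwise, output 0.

Answer: 0

Derivation:
Simulating and comparing each generation to the original:
Gen 0 (original, given above): 10 live cells
Gen 1: 0 live cells, differs from original
Gen 2: 0 live cells, differs from original
Gen 3: 0 live cells, differs from original
Gen 4: 0 live cells, differs from original
Gen 5: 0 live cells, differs from original
Gen 6: 0 live cells, differs from original
Gen 7: 0 live cells, differs from original
Gen 8: 0 live cells, differs from original
Gen 9: 0 live cells, differs from original
Gen 10: 0 live cells, differs from original
Gen 11: 0 live cells, differs from original
Gen 12: 0 live cells, differs from original
No period found within 12 steps.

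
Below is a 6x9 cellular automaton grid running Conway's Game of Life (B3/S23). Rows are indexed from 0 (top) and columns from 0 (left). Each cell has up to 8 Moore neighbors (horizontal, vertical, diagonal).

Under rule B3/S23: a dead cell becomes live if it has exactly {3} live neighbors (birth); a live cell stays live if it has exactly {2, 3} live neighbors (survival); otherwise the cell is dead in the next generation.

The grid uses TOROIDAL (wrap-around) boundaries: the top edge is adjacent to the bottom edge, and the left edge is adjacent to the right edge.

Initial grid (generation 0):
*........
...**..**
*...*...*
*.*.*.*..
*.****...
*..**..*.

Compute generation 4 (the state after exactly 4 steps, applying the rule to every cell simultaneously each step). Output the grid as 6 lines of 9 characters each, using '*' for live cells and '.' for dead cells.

Answer: ...***.*.
...**....
.........
....*....
...*.*.*.
**...****

Derivation:
Simulating step by step:
Generation 0 (given above): 21 live cells
Generation 1: 16 live cells
*......*.
...**..*.
**..*....
*.*......
*.*...*..
*.*..*...
Generation 2: 23 live cells
.*.**.*..
**.**....
***.*...*
*.**....*
*.**....*
*.....*..
Generation 3: 15 live cells
.*.**....
........*
....*....
....*..*.
..**...*.
*...**.**
Generation 4: 16 live cells
(generation 4 grid is the final answer)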